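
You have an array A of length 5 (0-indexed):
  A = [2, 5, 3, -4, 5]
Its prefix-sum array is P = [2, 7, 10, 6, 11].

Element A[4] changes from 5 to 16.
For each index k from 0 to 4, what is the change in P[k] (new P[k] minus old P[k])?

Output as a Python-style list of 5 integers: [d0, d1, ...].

Answer: [0, 0, 0, 0, 11]

Derivation:
Element change: A[4] 5 -> 16, delta = 11
For k < 4: P[k] unchanged, delta_P[k] = 0
For k >= 4: P[k] shifts by exactly 11
Delta array: [0, 0, 0, 0, 11]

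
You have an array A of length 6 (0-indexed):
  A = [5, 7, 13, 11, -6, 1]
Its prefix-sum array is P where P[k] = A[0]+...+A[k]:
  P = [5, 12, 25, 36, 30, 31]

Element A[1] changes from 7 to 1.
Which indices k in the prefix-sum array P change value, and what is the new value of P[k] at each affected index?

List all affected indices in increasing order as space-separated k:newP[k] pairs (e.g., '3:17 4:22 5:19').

Answer: 1:6 2:19 3:30 4:24 5:25

Derivation:
P[k] = A[0] + ... + A[k]
P[k] includes A[1] iff k >= 1
Affected indices: 1, 2, ..., 5; delta = -6
  P[1]: 12 + -6 = 6
  P[2]: 25 + -6 = 19
  P[3]: 36 + -6 = 30
  P[4]: 30 + -6 = 24
  P[5]: 31 + -6 = 25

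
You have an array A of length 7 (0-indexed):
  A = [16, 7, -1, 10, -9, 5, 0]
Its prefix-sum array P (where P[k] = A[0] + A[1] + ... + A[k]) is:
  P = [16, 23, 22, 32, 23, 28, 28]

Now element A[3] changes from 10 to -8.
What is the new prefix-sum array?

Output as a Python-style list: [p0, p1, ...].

Answer: [16, 23, 22, 14, 5, 10, 10]

Derivation:
Change: A[3] 10 -> -8, delta = -18
P[k] for k < 3: unchanged (A[3] not included)
P[k] for k >= 3: shift by delta = -18
  P[0] = 16 + 0 = 16
  P[1] = 23 + 0 = 23
  P[2] = 22 + 0 = 22
  P[3] = 32 + -18 = 14
  P[4] = 23 + -18 = 5
  P[5] = 28 + -18 = 10
  P[6] = 28 + -18 = 10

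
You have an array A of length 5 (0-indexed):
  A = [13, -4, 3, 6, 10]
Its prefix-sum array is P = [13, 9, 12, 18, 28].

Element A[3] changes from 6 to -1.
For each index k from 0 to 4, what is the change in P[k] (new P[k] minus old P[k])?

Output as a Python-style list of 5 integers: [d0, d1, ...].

Answer: [0, 0, 0, -7, -7]

Derivation:
Element change: A[3] 6 -> -1, delta = -7
For k < 3: P[k] unchanged, delta_P[k] = 0
For k >= 3: P[k] shifts by exactly -7
Delta array: [0, 0, 0, -7, -7]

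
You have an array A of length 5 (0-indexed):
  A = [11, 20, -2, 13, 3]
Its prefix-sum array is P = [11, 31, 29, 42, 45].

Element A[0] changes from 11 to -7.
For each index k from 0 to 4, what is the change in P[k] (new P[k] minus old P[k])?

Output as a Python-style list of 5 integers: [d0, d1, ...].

Element change: A[0] 11 -> -7, delta = -18
For k < 0: P[k] unchanged, delta_P[k] = 0
For k >= 0: P[k] shifts by exactly -18
Delta array: [-18, -18, -18, -18, -18]

Answer: [-18, -18, -18, -18, -18]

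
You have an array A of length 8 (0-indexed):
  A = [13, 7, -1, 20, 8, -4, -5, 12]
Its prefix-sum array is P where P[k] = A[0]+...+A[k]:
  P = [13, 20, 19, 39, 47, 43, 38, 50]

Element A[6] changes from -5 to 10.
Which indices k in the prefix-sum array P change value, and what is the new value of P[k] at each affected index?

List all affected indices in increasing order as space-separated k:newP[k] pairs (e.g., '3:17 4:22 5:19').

Answer: 6:53 7:65

Derivation:
P[k] = A[0] + ... + A[k]
P[k] includes A[6] iff k >= 6
Affected indices: 6, 7, ..., 7; delta = 15
  P[6]: 38 + 15 = 53
  P[7]: 50 + 15 = 65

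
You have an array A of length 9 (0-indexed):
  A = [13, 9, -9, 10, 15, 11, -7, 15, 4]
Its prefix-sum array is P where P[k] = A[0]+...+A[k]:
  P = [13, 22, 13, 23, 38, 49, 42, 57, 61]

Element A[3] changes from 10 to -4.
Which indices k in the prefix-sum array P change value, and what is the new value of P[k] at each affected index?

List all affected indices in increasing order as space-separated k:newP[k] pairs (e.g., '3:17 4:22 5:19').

Answer: 3:9 4:24 5:35 6:28 7:43 8:47

Derivation:
P[k] = A[0] + ... + A[k]
P[k] includes A[3] iff k >= 3
Affected indices: 3, 4, ..., 8; delta = -14
  P[3]: 23 + -14 = 9
  P[4]: 38 + -14 = 24
  P[5]: 49 + -14 = 35
  P[6]: 42 + -14 = 28
  P[7]: 57 + -14 = 43
  P[8]: 61 + -14 = 47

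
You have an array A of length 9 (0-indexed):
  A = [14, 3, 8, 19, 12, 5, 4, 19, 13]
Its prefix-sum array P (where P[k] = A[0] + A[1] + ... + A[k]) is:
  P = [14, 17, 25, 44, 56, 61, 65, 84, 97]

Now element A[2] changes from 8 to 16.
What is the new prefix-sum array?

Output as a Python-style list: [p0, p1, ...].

Change: A[2] 8 -> 16, delta = 8
P[k] for k < 2: unchanged (A[2] not included)
P[k] for k >= 2: shift by delta = 8
  P[0] = 14 + 0 = 14
  P[1] = 17 + 0 = 17
  P[2] = 25 + 8 = 33
  P[3] = 44 + 8 = 52
  P[4] = 56 + 8 = 64
  P[5] = 61 + 8 = 69
  P[6] = 65 + 8 = 73
  P[7] = 84 + 8 = 92
  P[8] = 97 + 8 = 105

Answer: [14, 17, 33, 52, 64, 69, 73, 92, 105]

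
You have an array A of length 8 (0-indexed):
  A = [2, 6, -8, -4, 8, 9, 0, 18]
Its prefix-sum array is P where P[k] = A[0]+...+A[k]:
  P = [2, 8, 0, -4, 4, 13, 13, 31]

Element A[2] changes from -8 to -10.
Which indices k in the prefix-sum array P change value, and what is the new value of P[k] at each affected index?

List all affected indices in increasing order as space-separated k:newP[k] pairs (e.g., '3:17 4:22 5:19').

Answer: 2:-2 3:-6 4:2 5:11 6:11 7:29

Derivation:
P[k] = A[0] + ... + A[k]
P[k] includes A[2] iff k >= 2
Affected indices: 2, 3, ..., 7; delta = -2
  P[2]: 0 + -2 = -2
  P[3]: -4 + -2 = -6
  P[4]: 4 + -2 = 2
  P[5]: 13 + -2 = 11
  P[6]: 13 + -2 = 11
  P[7]: 31 + -2 = 29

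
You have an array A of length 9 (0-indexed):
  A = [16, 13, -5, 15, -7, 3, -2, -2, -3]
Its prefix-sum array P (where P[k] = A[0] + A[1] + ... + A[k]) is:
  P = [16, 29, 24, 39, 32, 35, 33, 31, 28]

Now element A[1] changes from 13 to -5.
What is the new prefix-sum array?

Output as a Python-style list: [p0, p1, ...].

Answer: [16, 11, 6, 21, 14, 17, 15, 13, 10]

Derivation:
Change: A[1] 13 -> -5, delta = -18
P[k] for k < 1: unchanged (A[1] not included)
P[k] for k >= 1: shift by delta = -18
  P[0] = 16 + 0 = 16
  P[1] = 29 + -18 = 11
  P[2] = 24 + -18 = 6
  P[3] = 39 + -18 = 21
  P[4] = 32 + -18 = 14
  P[5] = 35 + -18 = 17
  P[6] = 33 + -18 = 15
  P[7] = 31 + -18 = 13
  P[8] = 28 + -18 = 10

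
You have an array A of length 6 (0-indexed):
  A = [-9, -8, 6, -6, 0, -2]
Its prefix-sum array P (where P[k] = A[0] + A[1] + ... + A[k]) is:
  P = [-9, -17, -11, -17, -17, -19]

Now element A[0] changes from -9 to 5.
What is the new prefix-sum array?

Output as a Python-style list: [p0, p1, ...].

Answer: [5, -3, 3, -3, -3, -5]

Derivation:
Change: A[0] -9 -> 5, delta = 14
P[k] for k < 0: unchanged (A[0] not included)
P[k] for k >= 0: shift by delta = 14
  P[0] = -9 + 14 = 5
  P[1] = -17 + 14 = -3
  P[2] = -11 + 14 = 3
  P[3] = -17 + 14 = -3
  P[4] = -17 + 14 = -3
  P[5] = -19 + 14 = -5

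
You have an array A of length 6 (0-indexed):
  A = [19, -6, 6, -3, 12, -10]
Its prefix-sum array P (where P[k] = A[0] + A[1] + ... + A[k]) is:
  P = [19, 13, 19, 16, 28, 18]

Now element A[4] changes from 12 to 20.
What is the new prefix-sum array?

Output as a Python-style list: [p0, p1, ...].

Answer: [19, 13, 19, 16, 36, 26]

Derivation:
Change: A[4] 12 -> 20, delta = 8
P[k] for k < 4: unchanged (A[4] not included)
P[k] for k >= 4: shift by delta = 8
  P[0] = 19 + 0 = 19
  P[1] = 13 + 0 = 13
  P[2] = 19 + 0 = 19
  P[3] = 16 + 0 = 16
  P[4] = 28 + 8 = 36
  P[5] = 18 + 8 = 26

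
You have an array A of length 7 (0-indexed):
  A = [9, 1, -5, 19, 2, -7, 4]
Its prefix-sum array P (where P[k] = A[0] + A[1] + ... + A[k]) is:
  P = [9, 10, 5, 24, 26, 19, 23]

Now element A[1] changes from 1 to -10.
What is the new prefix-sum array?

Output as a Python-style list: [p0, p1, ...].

Answer: [9, -1, -6, 13, 15, 8, 12]

Derivation:
Change: A[1] 1 -> -10, delta = -11
P[k] for k < 1: unchanged (A[1] not included)
P[k] for k >= 1: shift by delta = -11
  P[0] = 9 + 0 = 9
  P[1] = 10 + -11 = -1
  P[2] = 5 + -11 = -6
  P[3] = 24 + -11 = 13
  P[4] = 26 + -11 = 15
  P[5] = 19 + -11 = 8
  P[6] = 23 + -11 = 12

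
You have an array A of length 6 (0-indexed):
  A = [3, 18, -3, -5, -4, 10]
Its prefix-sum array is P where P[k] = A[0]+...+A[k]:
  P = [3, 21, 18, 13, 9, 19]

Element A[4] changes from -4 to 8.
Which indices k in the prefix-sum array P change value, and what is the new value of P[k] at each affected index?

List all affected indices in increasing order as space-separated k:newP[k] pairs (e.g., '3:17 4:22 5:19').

P[k] = A[0] + ... + A[k]
P[k] includes A[4] iff k >= 4
Affected indices: 4, 5, ..., 5; delta = 12
  P[4]: 9 + 12 = 21
  P[5]: 19 + 12 = 31

Answer: 4:21 5:31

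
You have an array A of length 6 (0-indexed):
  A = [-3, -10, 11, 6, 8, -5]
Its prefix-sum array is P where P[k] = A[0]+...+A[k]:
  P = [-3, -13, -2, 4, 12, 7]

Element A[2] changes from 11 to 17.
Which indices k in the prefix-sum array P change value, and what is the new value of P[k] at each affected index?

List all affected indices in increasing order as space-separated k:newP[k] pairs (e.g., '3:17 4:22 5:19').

Answer: 2:4 3:10 4:18 5:13

Derivation:
P[k] = A[0] + ... + A[k]
P[k] includes A[2] iff k >= 2
Affected indices: 2, 3, ..., 5; delta = 6
  P[2]: -2 + 6 = 4
  P[3]: 4 + 6 = 10
  P[4]: 12 + 6 = 18
  P[5]: 7 + 6 = 13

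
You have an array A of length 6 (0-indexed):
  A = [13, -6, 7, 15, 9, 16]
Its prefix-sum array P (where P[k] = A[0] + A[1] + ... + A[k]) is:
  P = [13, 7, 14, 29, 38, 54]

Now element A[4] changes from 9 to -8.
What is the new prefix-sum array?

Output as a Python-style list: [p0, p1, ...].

Change: A[4] 9 -> -8, delta = -17
P[k] for k < 4: unchanged (A[4] not included)
P[k] for k >= 4: shift by delta = -17
  P[0] = 13 + 0 = 13
  P[1] = 7 + 0 = 7
  P[2] = 14 + 0 = 14
  P[3] = 29 + 0 = 29
  P[4] = 38 + -17 = 21
  P[5] = 54 + -17 = 37

Answer: [13, 7, 14, 29, 21, 37]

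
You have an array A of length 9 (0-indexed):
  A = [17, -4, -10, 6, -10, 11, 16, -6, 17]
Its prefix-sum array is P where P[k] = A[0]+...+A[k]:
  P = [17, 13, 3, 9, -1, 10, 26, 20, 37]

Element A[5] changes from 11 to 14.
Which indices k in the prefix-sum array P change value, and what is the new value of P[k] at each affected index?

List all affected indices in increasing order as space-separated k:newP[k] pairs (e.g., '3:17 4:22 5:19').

P[k] = A[0] + ... + A[k]
P[k] includes A[5] iff k >= 5
Affected indices: 5, 6, ..., 8; delta = 3
  P[5]: 10 + 3 = 13
  P[6]: 26 + 3 = 29
  P[7]: 20 + 3 = 23
  P[8]: 37 + 3 = 40

Answer: 5:13 6:29 7:23 8:40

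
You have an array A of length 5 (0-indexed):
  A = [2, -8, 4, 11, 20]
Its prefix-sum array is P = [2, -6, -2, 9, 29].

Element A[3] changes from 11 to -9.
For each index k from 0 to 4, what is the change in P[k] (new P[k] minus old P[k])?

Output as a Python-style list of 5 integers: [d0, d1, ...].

Answer: [0, 0, 0, -20, -20]

Derivation:
Element change: A[3] 11 -> -9, delta = -20
For k < 3: P[k] unchanged, delta_P[k] = 0
For k >= 3: P[k] shifts by exactly -20
Delta array: [0, 0, 0, -20, -20]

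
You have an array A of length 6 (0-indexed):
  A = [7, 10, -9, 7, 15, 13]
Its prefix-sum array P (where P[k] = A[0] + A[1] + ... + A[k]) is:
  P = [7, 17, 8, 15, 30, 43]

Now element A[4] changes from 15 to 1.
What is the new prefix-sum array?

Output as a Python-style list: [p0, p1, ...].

Change: A[4] 15 -> 1, delta = -14
P[k] for k < 4: unchanged (A[4] not included)
P[k] for k >= 4: shift by delta = -14
  P[0] = 7 + 0 = 7
  P[1] = 17 + 0 = 17
  P[2] = 8 + 0 = 8
  P[3] = 15 + 0 = 15
  P[4] = 30 + -14 = 16
  P[5] = 43 + -14 = 29

Answer: [7, 17, 8, 15, 16, 29]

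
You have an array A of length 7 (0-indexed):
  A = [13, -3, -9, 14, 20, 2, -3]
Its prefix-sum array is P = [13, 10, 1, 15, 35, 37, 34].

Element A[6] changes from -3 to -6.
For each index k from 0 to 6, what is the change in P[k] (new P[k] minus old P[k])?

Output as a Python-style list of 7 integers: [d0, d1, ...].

Element change: A[6] -3 -> -6, delta = -3
For k < 6: P[k] unchanged, delta_P[k] = 0
For k >= 6: P[k] shifts by exactly -3
Delta array: [0, 0, 0, 0, 0, 0, -3]

Answer: [0, 0, 0, 0, 0, 0, -3]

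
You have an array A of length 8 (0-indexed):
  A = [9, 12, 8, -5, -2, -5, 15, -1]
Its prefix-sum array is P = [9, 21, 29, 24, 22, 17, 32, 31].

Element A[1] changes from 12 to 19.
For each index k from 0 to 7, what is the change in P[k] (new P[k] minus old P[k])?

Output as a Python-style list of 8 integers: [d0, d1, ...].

Answer: [0, 7, 7, 7, 7, 7, 7, 7]

Derivation:
Element change: A[1] 12 -> 19, delta = 7
For k < 1: P[k] unchanged, delta_P[k] = 0
For k >= 1: P[k] shifts by exactly 7
Delta array: [0, 7, 7, 7, 7, 7, 7, 7]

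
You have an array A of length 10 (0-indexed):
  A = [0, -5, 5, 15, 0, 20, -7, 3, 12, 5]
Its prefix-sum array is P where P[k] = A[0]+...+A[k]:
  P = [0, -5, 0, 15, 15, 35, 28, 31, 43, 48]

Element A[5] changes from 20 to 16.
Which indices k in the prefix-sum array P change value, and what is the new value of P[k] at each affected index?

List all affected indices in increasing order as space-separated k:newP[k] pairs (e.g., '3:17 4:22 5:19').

Answer: 5:31 6:24 7:27 8:39 9:44

Derivation:
P[k] = A[0] + ... + A[k]
P[k] includes A[5] iff k >= 5
Affected indices: 5, 6, ..., 9; delta = -4
  P[5]: 35 + -4 = 31
  P[6]: 28 + -4 = 24
  P[7]: 31 + -4 = 27
  P[8]: 43 + -4 = 39
  P[9]: 48 + -4 = 44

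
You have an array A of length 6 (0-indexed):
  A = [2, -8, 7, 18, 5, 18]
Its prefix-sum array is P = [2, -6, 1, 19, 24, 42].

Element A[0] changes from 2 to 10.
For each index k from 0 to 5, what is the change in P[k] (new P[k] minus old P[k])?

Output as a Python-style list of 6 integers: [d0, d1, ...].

Element change: A[0] 2 -> 10, delta = 8
For k < 0: P[k] unchanged, delta_P[k] = 0
For k >= 0: P[k] shifts by exactly 8
Delta array: [8, 8, 8, 8, 8, 8]

Answer: [8, 8, 8, 8, 8, 8]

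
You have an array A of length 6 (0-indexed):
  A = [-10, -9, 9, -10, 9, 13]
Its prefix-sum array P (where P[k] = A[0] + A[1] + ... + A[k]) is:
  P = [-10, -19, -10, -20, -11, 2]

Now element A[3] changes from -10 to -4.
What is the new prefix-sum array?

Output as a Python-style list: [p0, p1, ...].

Answer: [-10, -19, -10, -14, -5, 8]

Derivation:
Change: A[3] -10 -> -4, delta = 6
P[k] for k < 3: unchanged (A[3] not included)
P[k] for k >= 3: shift by delta = 6
  P[0] = -10 + 0 = -10
  P[1] = -19 + 0 = -19
  P[2] = -10 + 0 = -10
  P[3] = -20 + 6 = -14
  P[4] = -11 + 6 = -5
  P[5] = 2 + 6 = 8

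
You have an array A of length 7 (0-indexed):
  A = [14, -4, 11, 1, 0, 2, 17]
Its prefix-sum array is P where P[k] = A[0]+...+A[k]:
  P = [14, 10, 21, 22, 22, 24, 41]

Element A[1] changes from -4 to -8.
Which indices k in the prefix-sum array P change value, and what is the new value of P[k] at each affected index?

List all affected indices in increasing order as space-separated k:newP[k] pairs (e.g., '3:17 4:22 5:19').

Answer: 1:6 2:17 3:18 4:18 5:20 6:37

Derivation:
P[k] = A[0] + ... + A[k]
P[k] includes A[1] iff k >= 1
Affected indices: 1, 2, ..., 6; delta = -4
  P[1]: 10 + -4 = 6
  P[2]: 21 + -4 = 17
  P[3]: 22 + -4 = 18
  P[4]: 22 + -4 = 18
  P[5]: 24 + -4 = 20
  P[6]: 41 + -4 = 37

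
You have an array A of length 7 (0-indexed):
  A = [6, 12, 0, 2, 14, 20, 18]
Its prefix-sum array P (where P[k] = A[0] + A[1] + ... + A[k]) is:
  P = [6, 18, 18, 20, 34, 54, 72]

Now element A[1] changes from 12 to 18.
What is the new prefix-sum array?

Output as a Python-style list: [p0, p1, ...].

Change: A[1] 12 -> 18, delta = 6
P[k] for k < 1: unchanged (A[1] not included)
P[k] for k >= 1: shift by delta = 6
  P[0] = 6 + 0 = 6
  P[1] = 18 + 6 = 24
  P[2] = 18 + 6 = 24
  P[3] = 20 + 6 = 26
  P[4] = 34 + 6 = 40
  P[5] = 54 + 6 = 60
  P[6] = 72 + 6 = 78

Answer: [6, 24, 24, 26, 40, 60, 78]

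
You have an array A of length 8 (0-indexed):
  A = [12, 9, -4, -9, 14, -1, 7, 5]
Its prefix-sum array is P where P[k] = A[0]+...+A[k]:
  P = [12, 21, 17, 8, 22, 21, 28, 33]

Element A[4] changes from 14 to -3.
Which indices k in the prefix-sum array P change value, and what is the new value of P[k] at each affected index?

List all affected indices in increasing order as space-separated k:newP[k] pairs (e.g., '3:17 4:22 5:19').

Answer: 4:5 5:4 6:11 7:16

Derivation:
P[k] = A[0] + ... + A[k]
P[k] includes A[4] iff k >= 4
Affected indices: 4, 5, ..., 7; delta = -17
  P[4]: 22 + -17 = 5
  P[5]: 21 + -17 = 4
  P[6]: 28 + -17 = 11
  P[7]: 33 + -17 = 16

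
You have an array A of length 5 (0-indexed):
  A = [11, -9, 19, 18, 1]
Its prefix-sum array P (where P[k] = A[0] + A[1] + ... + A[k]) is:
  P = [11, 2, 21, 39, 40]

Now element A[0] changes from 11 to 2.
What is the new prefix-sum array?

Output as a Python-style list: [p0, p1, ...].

Answer: [2, -7, 12, 30, 31]

Derivation:
Change: A[0] 11 -> 2, delta = -9
P[k] for k < 0: unchanged (A[0] not included)
P[k] for k >= 0: shift by delta = -9
  P[0] = 11 + -9 = 2
  P[1] = 2 + -9 = -7
  P[2] = 21 + -9 = 12
  P[3] = 39 + -9 = 30
  P[4] = 40 + -9 = 31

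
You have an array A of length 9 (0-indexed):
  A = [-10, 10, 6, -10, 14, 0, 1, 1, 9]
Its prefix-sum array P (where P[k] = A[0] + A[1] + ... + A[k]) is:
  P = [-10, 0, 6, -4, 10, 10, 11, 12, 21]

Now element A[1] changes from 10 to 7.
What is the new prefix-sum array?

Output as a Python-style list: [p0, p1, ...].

Change: A[1] 10 -> 7, delta = -3
P[k] for k < 1: unchanged (A[1] not included)
P[k] for k >= 1: shift by delta = -3
  P[0] = -10 + 0 = -10
  P[1] = 0 + -3 = -3
  P[2] = 6 + -3 = 3
  P[3] = -4 + -3 = -7
  P[4] = 10 + -3 = 7
  P[5] = 10 + -3 = 7
  P[6] = 11 + -3 = 8
  P[7] = 12 + -3 = 9
  P[8] = 21 + -3 = 18

Answer: [-10, -3, 3, -7, 7, 7, 8, 9, 18]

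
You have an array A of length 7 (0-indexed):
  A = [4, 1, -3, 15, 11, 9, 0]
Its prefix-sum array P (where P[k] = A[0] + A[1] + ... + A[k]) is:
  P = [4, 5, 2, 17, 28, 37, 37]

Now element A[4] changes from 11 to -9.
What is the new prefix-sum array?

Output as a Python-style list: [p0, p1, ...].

Change: A[4] 11 -> -9, delta = -20
P[k] for k < 4: unchanged (A[4] not included)
P[k] for k >= 4: shift by delta = -20
  P[0] = 4 + 0 = 4
  P[1] = 5 + 0 = 5
  P[2] = 2 + 0 = 2
  P[3] = 17 + 0 = 17
  P[4] = 28 + -20 = 8
  P[5] = 37 + -20 = 17
  P[6] = 37 + -20 = 17

Answer: [4, 5, 2, 17, 8, 17, 17]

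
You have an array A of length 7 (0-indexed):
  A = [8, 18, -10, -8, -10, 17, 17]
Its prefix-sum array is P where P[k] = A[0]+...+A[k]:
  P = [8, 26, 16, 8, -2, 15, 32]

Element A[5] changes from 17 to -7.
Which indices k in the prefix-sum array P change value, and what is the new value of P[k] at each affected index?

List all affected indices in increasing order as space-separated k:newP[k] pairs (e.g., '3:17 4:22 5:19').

P[k] = A[0] + ... + A[k]
P[k] includes A[5] iff k >= 5
Affected indices: 5, 6, ..., 6; delta = -24
  P[5]: 15 + -24 = -9
  P[6]: 32 + -24 = 8

Answer: 5:-9 6:8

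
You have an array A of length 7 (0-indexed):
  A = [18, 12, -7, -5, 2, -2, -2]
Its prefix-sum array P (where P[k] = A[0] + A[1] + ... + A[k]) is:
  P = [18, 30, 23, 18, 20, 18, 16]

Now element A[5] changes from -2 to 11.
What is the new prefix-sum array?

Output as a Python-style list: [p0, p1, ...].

Change: A[5] -2 -> 11, delta = 13
P[k] for k < 5: unchanged (A[5] not included)
P[k] for k >= 5: shift by delta = 13
  P[0] = 18 + 0 = 18
  P[1] = 30 + 0 = 30
  P[2] = 23 + 0 = 23
  P[3] = 18 + 0 = 18
  P[4] = 20 + 0 = 20
  P[5] = 18 + 13 = 31
  P[6] = 16 + 13 = 29

Answer: [18, 30, 23, 18, 20, 31, 29]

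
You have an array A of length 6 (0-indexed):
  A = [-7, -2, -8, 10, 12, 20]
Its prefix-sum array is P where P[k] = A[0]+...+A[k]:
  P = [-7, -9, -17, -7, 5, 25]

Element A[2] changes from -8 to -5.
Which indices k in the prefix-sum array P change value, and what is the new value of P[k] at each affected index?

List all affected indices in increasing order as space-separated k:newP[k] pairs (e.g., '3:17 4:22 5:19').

P[k] = A[0] + ... + A[k]
P[k] includes A[2] iff k >= 2
Affected indices: 2, 3, ..., 5; delta = 3
  P[2]: -17 + 3 = -14
  P[3]: -7 + 3 = -4
  P[4]: 5 + 3 = 8
  P[5]: 25 + 3 = 28

Answer: 2:-14 3:-4 4:8 5:28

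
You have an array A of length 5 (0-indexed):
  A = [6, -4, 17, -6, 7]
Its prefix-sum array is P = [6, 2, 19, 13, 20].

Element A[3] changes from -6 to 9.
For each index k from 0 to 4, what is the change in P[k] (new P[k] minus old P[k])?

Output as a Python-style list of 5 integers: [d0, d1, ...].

Element change: A[3] -6 -> 9, delta = 15
For k < 3: P[k] unchanged, delta_P[k] = 0
For k >= 3: P[k] shifts by exactly 15
Delta array: [0, 0, 0, 15, 15]

Answer: [0, 0, 0, 15, 15]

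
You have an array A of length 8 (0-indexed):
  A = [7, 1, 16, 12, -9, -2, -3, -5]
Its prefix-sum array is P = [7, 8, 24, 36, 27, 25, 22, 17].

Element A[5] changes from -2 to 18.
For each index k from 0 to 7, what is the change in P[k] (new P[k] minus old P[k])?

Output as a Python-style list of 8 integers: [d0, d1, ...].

Answer: [0, 0, 0, 0, 0, 20, 20, 20]

Derivation:
Element change: A[5] -2 -> 18, delta = 20
For k < 5: P[k] unchanged, delta_P[k] = 0
For k >= 5: P[k] shifts by exactly 20
Delta array: [0, 0, 0, 0, 0, 20, 20, 20]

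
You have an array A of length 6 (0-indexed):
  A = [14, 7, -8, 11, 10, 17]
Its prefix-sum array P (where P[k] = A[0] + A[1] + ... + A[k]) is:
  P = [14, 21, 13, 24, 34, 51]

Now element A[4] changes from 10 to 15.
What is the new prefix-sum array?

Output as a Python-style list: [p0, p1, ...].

Answer: [14, 21, 13, 24, 39, 56]

Derivation:
Change: A[4] 10 -> 15, delta = 5
P[k] for k < 4: unchanged (A[4] not included)
P[k] for k >= 4: shift by delta = 5
  P[0] = 14 + 0 = 14
  P[1] = 21 + 0 = 21
  P[2] = 13 + 0 = 13
  P[3] = 24 + 0 = 24
  P[4] = 34 + 5 = 39
  P[5] = 51 + 5 = 56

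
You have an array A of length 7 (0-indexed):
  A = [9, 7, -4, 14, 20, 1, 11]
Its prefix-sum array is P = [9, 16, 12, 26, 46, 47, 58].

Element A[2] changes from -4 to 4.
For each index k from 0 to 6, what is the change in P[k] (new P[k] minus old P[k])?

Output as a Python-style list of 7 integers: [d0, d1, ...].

Answer: [0, 0, 8, 8, 8, 8, 8]

Derivation:
Element change: A[2] -4 -> 4, delta = 8
For k < 2: P[k] unchanged, delta_P[k] = 0
For k >= 2: P[k] shifts by exactly 8
Delta array: [0, 0, 8, 8, 8, 8, 8]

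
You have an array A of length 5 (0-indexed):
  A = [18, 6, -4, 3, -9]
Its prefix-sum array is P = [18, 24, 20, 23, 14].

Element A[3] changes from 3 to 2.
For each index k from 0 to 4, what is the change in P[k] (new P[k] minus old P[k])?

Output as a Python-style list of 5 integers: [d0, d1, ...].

Answer: [0, 0, 0, -1, -1]

Derivation:
Element change: A[3] 3 -> 2, delta = -1
For k < 3: P[k] unchanged, delta_P[k] = 0
For k >= 3: P[k] shifts by exactly -1
Delta array: [0, 0, 0, -1, -1]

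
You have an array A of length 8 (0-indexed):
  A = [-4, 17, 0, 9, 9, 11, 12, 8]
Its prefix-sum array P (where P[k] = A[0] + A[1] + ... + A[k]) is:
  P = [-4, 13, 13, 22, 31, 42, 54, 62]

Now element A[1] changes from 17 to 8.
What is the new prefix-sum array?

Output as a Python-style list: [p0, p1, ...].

Change: A[1] 17 -> 8, delta = -9
P[k] for k < 1: unchanged (A[1] not included)
P[k] for k >= 1: shift by delta = -9
  P[0] = -4 + 0 = -4
  P[1] = 13 + -9 = 4
  P[2] = 13 + -9 = 4
  P[3] = 22 + -9 = 13
  P[4] = 31 + -9 = 22
  P[5] = 42 + -9 = 33
  P[6] = 54 + -9 = 45
  P[7] = 62 + -9 = 53

Answer: [-4, 4, 4, 13, 22, 33, 45, 53]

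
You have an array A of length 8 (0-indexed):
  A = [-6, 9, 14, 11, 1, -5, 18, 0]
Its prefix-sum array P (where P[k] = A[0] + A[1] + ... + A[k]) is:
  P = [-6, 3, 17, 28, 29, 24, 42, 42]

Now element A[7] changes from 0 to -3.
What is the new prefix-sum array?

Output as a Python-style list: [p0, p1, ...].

Change: A[7] 0 -> -3, delta = -3
P[k] for k < 7: unchanged (A[7] not included)
P[k] for k >= 7: shift by delta = -3
  P[0] = -6 + 0 = -6
  P[1] = 3 + 0 = 3
  P[2] = 17 + 0 = 17
  P[3] = 28 + 0 = 28
  P[4] = 29 + 0 = 29
  P[5] = 24 + 0 = 24
  P[6] = 42 + 0 = 42
  P[7] = 42 + -3 = 39

Answer: [-6, 3, 17, 28, 29, 24, 42, 39]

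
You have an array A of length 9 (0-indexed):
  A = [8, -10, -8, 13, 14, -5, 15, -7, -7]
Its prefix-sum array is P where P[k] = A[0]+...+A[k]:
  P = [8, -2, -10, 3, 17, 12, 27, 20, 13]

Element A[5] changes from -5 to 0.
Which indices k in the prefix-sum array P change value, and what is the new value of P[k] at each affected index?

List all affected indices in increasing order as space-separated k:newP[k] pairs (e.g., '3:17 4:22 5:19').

P[k] = A[0] + ... + A[k]
P[k] includes A[5] iff k >= 5
Affected indices: 5, 6, ..., 8; delta = 5
  P[5]: 12 + 5 = 17
  P[6]: 27 + 5 = 32
  P[7]: 20 + 5 = 25
  P[8]: 13 + 5 = 18

Answer: 5:17 6:32 7:25 8:18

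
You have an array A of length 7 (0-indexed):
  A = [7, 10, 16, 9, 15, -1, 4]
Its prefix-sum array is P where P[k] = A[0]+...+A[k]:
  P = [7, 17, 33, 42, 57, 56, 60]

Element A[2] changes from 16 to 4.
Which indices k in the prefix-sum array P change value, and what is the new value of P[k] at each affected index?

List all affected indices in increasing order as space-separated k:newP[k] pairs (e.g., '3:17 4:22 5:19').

P[k] = A[0] + ... + A[k]
P[k] includes A[2] iff k >= 2
Affected indices: 2, 3, ..., 6; delta = -12
  P[2]: 33 + -12 = 21
  P[3]: 42 + -12 = 30
  P[4]: 57 + -12 = 45
  P[5]: 56 + -12 = 44
  P[6]: 60 + -12 = 48

Answer: 2:21 3:30 4:45 5:44 6:48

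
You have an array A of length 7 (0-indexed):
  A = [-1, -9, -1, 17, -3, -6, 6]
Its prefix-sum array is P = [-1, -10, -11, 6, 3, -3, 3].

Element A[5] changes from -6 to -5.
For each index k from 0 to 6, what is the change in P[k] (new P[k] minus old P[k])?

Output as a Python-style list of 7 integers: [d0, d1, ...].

Answer: [0, 0, 0, 0, 0, 1, 1]

Derivation:
Element change: A[5] -6 -> -5, delta = 1
For k < 5: P[k] unchanged, delta_P[k] = 0
For k >= 5: P[k] shifts by exactly 1
Delta array: [0, 0, 0, 0, 0, 1, 1]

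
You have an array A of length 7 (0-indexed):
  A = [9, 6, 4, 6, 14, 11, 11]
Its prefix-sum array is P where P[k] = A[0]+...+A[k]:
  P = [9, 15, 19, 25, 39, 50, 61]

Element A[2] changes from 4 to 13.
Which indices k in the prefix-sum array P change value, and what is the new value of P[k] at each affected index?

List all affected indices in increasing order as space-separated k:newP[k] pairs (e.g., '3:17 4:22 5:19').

P[k] = A[0] + ... + A[k]
P[k] includes A[2] iff k >= 2
Affected indices: 2, 3, ..., 6; delta = 9
  P[2]: 19 + 9 = 28
  P[3]: 25 + 9 = 34
  P[4]: 39 + 9 = 48
  P[5]: 50 + 9 = 59
  P[6]: 61 + 9 = 70

Answer: 2:28 3:34 4:48 5:59 6:70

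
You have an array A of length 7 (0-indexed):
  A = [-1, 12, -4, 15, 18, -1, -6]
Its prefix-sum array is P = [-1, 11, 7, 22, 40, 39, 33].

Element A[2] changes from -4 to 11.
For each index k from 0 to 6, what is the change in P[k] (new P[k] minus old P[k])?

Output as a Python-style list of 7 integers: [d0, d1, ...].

Element change: A[2] -4 -> 11, delta = 15
For k < 2: P[k] unchanged, delta_P[k] = 0
For k >= 2: P[k] shifts by exactly 15
Delta array: [0, 0, 15, 15, 15, 15, 15]

Answer: [0, 0, 15, 15, 15, 15, 15]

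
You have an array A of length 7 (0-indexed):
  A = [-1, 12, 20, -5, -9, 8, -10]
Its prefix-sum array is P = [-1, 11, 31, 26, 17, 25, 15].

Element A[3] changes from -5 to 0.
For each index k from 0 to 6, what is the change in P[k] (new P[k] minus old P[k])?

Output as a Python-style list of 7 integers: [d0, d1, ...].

Answer: [0, 0, 0, 5, 5, 5, 5]

Derivation:
Element change: A[3] -5 -> 0, delta = 5
For k < 3: P[k] unchanged, delta_P[k] = 0
For k >= 3: P[k] shifts by exactly 5
Delta array: [0, 0, 0, 5, 5, 5, 5]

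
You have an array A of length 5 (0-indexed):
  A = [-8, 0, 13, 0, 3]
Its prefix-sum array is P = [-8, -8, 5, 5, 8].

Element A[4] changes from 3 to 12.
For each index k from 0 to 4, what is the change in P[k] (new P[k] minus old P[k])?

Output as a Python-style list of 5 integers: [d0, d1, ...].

Answer: [0, 0, 0, 0, 9]

Derivation:
Element change: A[4] 3 -> 12, delta = 9
For k < 4: P[k] unchanged, delta_P[k] = 0
For k >= 4: P[k] shifts by exactly 9
Delta array: [0, 0, 0, 0, 9]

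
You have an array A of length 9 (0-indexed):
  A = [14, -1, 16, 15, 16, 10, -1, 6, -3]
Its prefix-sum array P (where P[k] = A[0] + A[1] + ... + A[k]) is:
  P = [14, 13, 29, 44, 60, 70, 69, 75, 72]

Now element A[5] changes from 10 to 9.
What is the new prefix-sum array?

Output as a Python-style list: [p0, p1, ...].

Answer: [14, 13, 29, 44, 60, 69, 68, 74, 71]

Derivation:
Change: A[5] 10 -> 9, delta = -1
P[k] for k < 5: unchanged (A[5] not included)
P[k] for k >= 5: shift by delta = -1
  P[0] = 14 + 0 = 14
  P[1] = 13 + 0 = 13
  P[2] = 29 + 0 = 29
  P[3] = 44 + 0 = 44
  P[4] = 60 + 0 = 60
  P[5] = 70 + -1 = 69
  P[6] = 69 + -1 = 68
  P[7] = 75 + -1 = 74
  P[8] = 72 + -1 = 71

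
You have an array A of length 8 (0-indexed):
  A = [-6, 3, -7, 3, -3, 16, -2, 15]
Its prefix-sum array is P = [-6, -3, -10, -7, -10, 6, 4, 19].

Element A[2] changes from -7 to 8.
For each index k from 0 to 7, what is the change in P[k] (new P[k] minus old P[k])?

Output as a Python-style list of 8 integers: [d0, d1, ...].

Element change: A[2] -7 -> 8, delta = 15
For k < 2: P[k] unchanged, delta_P[k] = 0
For k >= 2: P[k] shifts by exactly 15
Delta array: [0, 0, 15, 15, 15, 15, 15, 15]

Answer: [0, 0, 15, 15, 15, 15, 15, 15]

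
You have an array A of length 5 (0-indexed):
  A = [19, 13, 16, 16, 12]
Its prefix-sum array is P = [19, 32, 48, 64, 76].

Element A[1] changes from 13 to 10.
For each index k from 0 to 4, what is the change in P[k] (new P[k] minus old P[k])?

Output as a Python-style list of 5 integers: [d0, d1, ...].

Answer: [0, -3, -3, -3, -3]

Derivation:
Element change: A[1] 13 -> 10, delta = -3
For k < 1: P[k] unchanged, delta_P[k] = 0
For k >= 1: P[k] shifts by exactly -3
Delta array: [0, -3, -3, -3, -3]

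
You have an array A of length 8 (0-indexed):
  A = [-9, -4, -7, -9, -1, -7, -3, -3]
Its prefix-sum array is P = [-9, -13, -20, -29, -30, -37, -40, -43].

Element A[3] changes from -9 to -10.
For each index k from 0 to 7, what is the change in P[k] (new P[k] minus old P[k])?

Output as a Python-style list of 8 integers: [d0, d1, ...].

Answer: [0, 0, 0, -1, -1, -1, -1, -1]

Derivation:
Element change: A[3] -9 -> -10, delta = -1
For k < 3: P[k] unchanged, delta_P[k] = 0
For k >= 3: P[k] shifts by exactly -1
Delta array: [0, 0, 0, -1, -1, -1, -1, -1]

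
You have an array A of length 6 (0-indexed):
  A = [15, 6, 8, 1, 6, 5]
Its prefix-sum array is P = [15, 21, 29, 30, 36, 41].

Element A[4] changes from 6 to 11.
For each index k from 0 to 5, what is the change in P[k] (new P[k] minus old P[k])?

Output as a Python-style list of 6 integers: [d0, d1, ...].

Answer: [0, 0, 0, 0, 5, 5]

Derivation:
Element change: A[4] 6 -> 11, delta = 5
For k < 4: P[k] unchanged, delta_P[k] = 0
For k >= 4: P[k] shifts by exactly 5
Delta array: [0, 0, 0, 0, 5, 5]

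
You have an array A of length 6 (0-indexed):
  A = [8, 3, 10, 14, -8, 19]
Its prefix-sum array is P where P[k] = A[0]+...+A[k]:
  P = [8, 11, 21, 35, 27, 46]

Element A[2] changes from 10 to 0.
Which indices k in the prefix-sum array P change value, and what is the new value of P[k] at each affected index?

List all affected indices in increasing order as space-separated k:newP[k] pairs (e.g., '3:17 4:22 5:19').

P[k] = A[0] + ... + A[k]
P[k] includes A[2] iff k >= 2
Affected indices: 2, 3, ..., 5; delta = -10
  P[2]: 21 + -10 = 11
  P[3]: 35 + -10 = 25
  P[4]: 27 + -10 = 17
  P[5]: 46 + -10 = 36

Answer: 2:11 3:25 4:17 5:36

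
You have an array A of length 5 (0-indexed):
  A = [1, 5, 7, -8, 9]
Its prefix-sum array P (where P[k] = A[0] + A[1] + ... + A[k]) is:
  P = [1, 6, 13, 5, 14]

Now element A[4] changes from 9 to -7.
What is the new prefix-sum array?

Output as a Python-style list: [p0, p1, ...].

Answer: [1, 6, 13, 5, -2]

Derivation:
Change: A[4] 9 -> -7, delta = -16
P[k] for k < 4: unchanged (A[4] not included)
P[k] for k >= 4: shift by delta = -16
  P[0] = 1 + 0 = 1
  P[1] = 6 + 0 = 6
  P[2] = 13 + 0 = 13
  P[3] = 5 + 0 = 5
  P[4] = 14 + -16 = -2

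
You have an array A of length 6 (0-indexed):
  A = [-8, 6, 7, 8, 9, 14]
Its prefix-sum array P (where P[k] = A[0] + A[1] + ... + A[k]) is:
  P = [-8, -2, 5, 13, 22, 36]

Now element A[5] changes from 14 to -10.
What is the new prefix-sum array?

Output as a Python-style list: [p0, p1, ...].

Answer: [-8, -2, 5, 13, 22, 12]

Derivation:
Change: A[5] 14 -> -10, delta = -24
P[k] for k < 5: unchanged (A[5] not included)
P[k] for k >= 5: shift by delta = -24
  P[0] = -8 + 0 = -8
  P[1] = -2 + 0 = -2
  P[2] = 5 + 0 = 5
  P[3] = 13 + 0 = 13
  P[4] = 22 + 0 = 22
  P[5] = 36 + -24 = 12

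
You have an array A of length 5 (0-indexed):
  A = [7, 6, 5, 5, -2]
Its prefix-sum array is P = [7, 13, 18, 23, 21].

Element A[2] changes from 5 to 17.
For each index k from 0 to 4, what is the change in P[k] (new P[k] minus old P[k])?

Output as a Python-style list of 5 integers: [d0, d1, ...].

Answer: [0, 0, 12, 12, 12]

Derivation:
Element change: A[2] 5 -> 17, delta = 12
For k < 2: P[k] unchanged, delta_P[k] = 0
For k >= 2: P[k] shifts by exactly 12
Delta array: [0, 0, 12, 12, 12]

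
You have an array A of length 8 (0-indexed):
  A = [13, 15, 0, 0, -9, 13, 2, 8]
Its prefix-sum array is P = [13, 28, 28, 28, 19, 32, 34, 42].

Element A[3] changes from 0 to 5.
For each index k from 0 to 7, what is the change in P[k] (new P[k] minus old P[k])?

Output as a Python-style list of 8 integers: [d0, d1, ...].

Element change: A[3] 0 -> 5, delta = 5
For k < 3: P[k] unchanged, delta_P[k] = 0
For k >= 3: P[k] shifts by exactly 5
Delta array: [0, 0, 0, 5, 5, 5, 5, 5]

Answer: [0, 0, 0, 5, 5, 5, 5, 5]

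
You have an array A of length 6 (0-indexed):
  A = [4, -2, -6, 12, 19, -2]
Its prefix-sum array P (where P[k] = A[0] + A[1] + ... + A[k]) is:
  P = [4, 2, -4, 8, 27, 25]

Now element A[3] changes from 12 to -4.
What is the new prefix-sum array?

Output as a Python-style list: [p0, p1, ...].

Change: A[3] 12 -> -4, delta = -16
P[k] for k < 3: unchanged (A[3] not included)
P[k] for k >= 3: shift by delta = -16
  P[0] = 4 + 0 = 4
  P[1] = 2 + 0 = 2
  P[2] = -4 + 0 = -4
  P[3] = 8 + -16 = -8
  P[4] = 27 + -16 = 11
  P[5] = 25 + -16 = 9

Answer: [4, 2, -4, -8, 11, 9]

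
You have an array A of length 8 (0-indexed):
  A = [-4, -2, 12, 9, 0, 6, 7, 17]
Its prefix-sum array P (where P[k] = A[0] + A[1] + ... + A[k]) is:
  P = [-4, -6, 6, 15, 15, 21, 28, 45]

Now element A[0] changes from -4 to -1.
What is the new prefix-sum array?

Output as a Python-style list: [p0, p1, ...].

Answer: [-1, -3, 9, 18, 18, 24, 31, 48]

Derivation:
Change: A[0] -4 -> -1, delta = 3
P[k] for k < 0: unchanged (A[0] not included)
P[k] for k >= 0: shift by delta = 3
  P[0] = -4 + 3 = -1
  P[1] = -6 + 3 = -3
  P[2] = 6 + 3 = 9
  P[3] = 15 + 3 = 18
  P[4] = 15 + 3 = 18
  P[5] = 21 + 3 = 24
  P[6] = 28 + 3 = 31
  P[7] = 45 + 3 = 48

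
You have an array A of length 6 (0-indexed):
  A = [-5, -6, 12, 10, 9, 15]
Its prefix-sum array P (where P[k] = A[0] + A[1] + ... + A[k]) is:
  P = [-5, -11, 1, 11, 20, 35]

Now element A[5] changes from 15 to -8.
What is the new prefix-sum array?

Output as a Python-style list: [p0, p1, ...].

Change: A[5] 15 -> -8, delta = -23
P[k] for k < 5: unchanged (A[5] not included)
P[k] for k >= 5: shift by delta = -23
  P[0] = -5 + 0 = -5
  P[1] = -11 + 0 = -11
  P[2] = 1 + 0 = 1
  P[3] = 11 + 0 = 11
  P[4] = 20 + 0 = 20
  P[5] = 35 + -23 = 12

Answer: [-5, -11, 1, 11, 20, 12]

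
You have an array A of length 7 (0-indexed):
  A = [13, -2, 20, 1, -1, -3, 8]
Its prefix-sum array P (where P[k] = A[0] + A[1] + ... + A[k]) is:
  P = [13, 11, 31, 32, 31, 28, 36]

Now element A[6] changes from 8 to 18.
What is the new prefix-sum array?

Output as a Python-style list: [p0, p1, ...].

Answer: [13, 11, 31, 32, 31, 28, 46]

Derivation:
Change: A[6] 8 -> 18, delta = 10
P[k] for k < 6: unchanged (A[6] not included)
P[k] for k >= 6: shift by delta = 10
  P[0] = 13 + 0 = 13
  P[1] = 11 + 0 = 11
  P[2] = 31 + 0 = 31
  P[3] = 32 + 0 = 32
  P[4] = 31 + 0 = 31
  P[5] = 28 + 0 = 28
  P[6] = 36 + 10 = 46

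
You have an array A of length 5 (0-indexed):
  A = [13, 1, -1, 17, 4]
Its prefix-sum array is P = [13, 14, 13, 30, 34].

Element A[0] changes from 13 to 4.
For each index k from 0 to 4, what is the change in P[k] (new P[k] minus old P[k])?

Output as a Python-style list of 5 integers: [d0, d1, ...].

Answer: [-9, -9, -9, -9, -9]

Derivation:
Element change: A[0] 13 -> 4, delta = -9
For k < 0: P[k] unchanged, delta_P[k] = 0
For k >= 0: P[k] shifts by exactly -9
Delta array: [-9, -9, -9, -9, -9]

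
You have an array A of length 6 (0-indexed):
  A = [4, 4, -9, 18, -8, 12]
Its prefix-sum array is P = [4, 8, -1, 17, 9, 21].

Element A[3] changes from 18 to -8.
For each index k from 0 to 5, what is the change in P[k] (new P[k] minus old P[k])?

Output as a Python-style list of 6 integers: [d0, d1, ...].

Answer: [0, 0, 0, -26, -26, -26]

Derivation:
Element change: A[3] 18 -> -8, delta = -26
For k < 3: P[k] unchanged, delta_P[k] = 0
For k >= 3: P[k] shifts by exactly -26
Delta array: [0, 0, 0, -26, -26, -26]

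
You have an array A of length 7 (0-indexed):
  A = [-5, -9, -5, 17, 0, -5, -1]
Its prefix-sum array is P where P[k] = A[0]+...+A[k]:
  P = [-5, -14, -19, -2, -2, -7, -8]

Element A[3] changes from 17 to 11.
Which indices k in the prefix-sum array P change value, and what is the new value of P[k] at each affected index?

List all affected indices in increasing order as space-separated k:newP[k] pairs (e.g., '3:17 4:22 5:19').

P[k] = A[0] + ... + A[k]
P[k] includes A[3] iff k >= 3
Affected indices: 3, 4, ..., 6; delta = -6
  P[3]: -2 + -6 = -8
  P[4]: -2 + -6 = -8
  P[5]: -7 + -6 = -13
  P[6]: -8 + -6 = -14

Answer: 3:-8 4:-8 5:-13 6:-14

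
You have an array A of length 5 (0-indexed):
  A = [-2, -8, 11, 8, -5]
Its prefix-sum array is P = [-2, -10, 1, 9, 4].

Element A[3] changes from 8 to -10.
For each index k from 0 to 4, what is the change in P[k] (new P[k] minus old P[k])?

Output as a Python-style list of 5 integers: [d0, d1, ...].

Answer: [0, 0, 0, -18, -18]

Derivation:
Element change: A[3] 8 -> -10, delta = -18
For k < 3: P[k] unchanged, delta_P[k] = 0
For k >= 3: P[k] shifts by exactly -18
Delta array: [0, 0, 0, -18, -18]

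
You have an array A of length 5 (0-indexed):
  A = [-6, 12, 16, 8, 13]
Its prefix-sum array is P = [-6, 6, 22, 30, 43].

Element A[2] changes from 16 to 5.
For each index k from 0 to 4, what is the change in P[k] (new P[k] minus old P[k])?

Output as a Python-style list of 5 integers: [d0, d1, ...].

Element change: A[2] 16 -> 5, delta = -11
For k < 2: P[k] unchanged, delta_P[k] = 0
For k >= 2: P[k] shifts by exactly -11
Delta array: [0, 0, -11, -11, -11]

Answer: [0, 0, -11, -11, -11]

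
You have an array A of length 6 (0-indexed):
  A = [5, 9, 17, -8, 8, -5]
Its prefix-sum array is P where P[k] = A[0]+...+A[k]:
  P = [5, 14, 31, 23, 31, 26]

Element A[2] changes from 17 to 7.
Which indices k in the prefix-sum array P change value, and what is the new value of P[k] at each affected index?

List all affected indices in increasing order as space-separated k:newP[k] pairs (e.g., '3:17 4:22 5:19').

Answer: 2:21 3:13 4:21 5:16

Derivation:
P[k] = A[0] + ... + A[k]
P[k] includes A[2] iff k >= 2
Affected indices: 2, 3, ..., 5; delta = -10
  P[2]: 31 + -10 = 21
  P[3]: 23 + -10 = 13
  P[4]: 31 + -10 = 21
  P[5]: 26 + -10 = 16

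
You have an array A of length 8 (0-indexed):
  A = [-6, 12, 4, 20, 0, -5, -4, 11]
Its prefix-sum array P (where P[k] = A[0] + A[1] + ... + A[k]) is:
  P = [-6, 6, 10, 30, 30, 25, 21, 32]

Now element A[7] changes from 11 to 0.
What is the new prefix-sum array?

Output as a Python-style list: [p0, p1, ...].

Change: A[7] 11 -> 0, delta = -11
P[k] for k < 7: unchanged (A[7] not included)
P[k] for k >= 7: shift by delta = -11
  P[0] = -6 + 0 = -6
  P[1] = 6 + 0 = 6
  P[2] = 10 + 0 = 10
  P[3] = 30 + 0 = 30
  P[4] = 30 + 0 = 30
  P[5] = 25 + 0 = 25
  P[6] = 21 + 0 = 21
  P[7] = 32 + -11 = 21

Answer: [-6, 6, 10, 30, 30, 25, 21, 21]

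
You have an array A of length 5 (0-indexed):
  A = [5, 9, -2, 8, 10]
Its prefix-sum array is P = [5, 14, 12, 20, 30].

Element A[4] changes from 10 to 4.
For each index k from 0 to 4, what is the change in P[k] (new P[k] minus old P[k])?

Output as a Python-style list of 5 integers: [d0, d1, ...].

Element change: A[4] 10 -> 4, delta = -6
For k < 4: P[k] unchanged, delta_P[k] = 0
For k >= 4: P[k] shifts by exactly -6
Delta array: [0, 0, 0, 0, -6]

Answer: [0, 0, 0, 0, -6]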